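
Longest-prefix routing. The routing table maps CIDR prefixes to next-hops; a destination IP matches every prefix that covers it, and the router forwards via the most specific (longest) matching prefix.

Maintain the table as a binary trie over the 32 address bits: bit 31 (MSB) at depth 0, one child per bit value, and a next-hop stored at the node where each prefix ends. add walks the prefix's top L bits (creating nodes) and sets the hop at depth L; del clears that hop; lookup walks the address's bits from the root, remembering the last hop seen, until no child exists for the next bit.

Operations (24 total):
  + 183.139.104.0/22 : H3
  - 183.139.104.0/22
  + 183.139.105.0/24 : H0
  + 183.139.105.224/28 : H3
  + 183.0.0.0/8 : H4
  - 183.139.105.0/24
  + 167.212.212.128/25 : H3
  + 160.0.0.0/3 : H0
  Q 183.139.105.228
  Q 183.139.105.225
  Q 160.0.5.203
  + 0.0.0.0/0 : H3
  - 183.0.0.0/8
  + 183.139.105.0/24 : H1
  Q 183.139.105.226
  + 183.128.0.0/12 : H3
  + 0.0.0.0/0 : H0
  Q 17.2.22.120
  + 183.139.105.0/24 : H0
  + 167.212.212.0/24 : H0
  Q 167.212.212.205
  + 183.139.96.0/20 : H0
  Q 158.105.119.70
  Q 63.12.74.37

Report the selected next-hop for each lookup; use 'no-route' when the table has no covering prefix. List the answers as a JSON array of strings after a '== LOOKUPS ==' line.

Trace:
  add 183.139.104.0/22 -> H3 at depth 22
  - 183.139.104.0/22 clear@22
  add 183.139.105.0/24 -> H0 at depth 24
  add 183.139.105.224/28 -> H3 at depth 28
  add 183.0.0.0/8 -> H4 at depth 8
  - 183.139.105.0/24 clear@24
  add 167.212.212.128/25 -> H3 at depth 25
  add 160.0.0.0/3 -> H0 at depth 3
  lookup 183.139.105.228: bits 1011011110001011011010011110 walk d0:-→d1:-→d2:-→d3:H0→d4:-→d5:-→d6:-→d7:-→d8:H4→d9:-→d10:-→d11:-→d12:-→d13:-→d14:-→d15:-→d16:-→d17:-→d18:-→d19:-→d20:-→d21:-→d22:-→d23:-→d24:-→d25:-→d26:-→d27:-→d28:H3 -> H3
  lookup 183.139.105.225: bits 1011011110001011011010011110 walk d0:-→d1:-→d2:-→d3:H0→d4:-→d5:-→d6:-→d7:-→d8:H4→d9:-→d10:-→d11:-→d12:-→d13:-→d14:-→d15:-→d16:-→d17:-→d18:-→d19:-→d20:-→d21:-→d22:-→d23:-→d24:-→d25:-→d26:-→d27:-→d28:H3 -> H3
  lookup 160.0.5.203: bits 10100 walk d0:-→d1:-→d2:-→d3:H0→d4:-→d5:- -> H0
  add 0.0.0.0/0 -> H3 at depth 0
  - 183.0.0.0/8 clear@8
  add 183.139.105.0/24 -> H1 at depth 24
  lookup 183.139.105.226: bits 1011011110001011011010011110 walk d0:H3→d1:-→d2:-→d3:H0→d4:-→d5:-→d6:-→d7:-→d8:-→d9:-→d10:-→d11:-→d12:-→d13:-→d14:-→d15:-→d16:-→d17:-→d18:-→d19:-→d20:-→d21:-→d22:-→d23:-→d24:H1→d25:-→d26:-→d27:-→d28:H3 -> H3
  add 183.128.0.0/12 -> H3 at depth 12
  add 0.0.0.0/0 -> H0 at depth 0
  lookup 17.2.22.120: bits ε walk d0:H0 -> H0
  add 183.139.105.0/24 -> H0 at depth 24
  add 167.212.212.0/24 -> H0 at depth 24
  lookup 167.212.212.205: bits 1010011111010100110101001 walk d0:H0→d1:-→d2:-→d3:H0→d4:-→d5:-→d6:-→d7:-→d8:-→d9:-→d10:-→d11:-→d12:-→d13:-→d14:-→d15:-→d16:-→d17:-→d18:-→d19:-→d20:-→d21:-→d22:-→d23:-→d24:H0→d25:H3 -> H3
  add 183.139.96.0/20 -> H0 at depth 20
  lookup 158.105.119.70: bits 10 walk d0:H0→d1:-→d2:- -> H0
  lookup 63.12.74.37: bits ε walk d0:H0 -> H0

== LOOKUPS ==
["H3","H3","H0","H3","H0","H3","H0","H0"]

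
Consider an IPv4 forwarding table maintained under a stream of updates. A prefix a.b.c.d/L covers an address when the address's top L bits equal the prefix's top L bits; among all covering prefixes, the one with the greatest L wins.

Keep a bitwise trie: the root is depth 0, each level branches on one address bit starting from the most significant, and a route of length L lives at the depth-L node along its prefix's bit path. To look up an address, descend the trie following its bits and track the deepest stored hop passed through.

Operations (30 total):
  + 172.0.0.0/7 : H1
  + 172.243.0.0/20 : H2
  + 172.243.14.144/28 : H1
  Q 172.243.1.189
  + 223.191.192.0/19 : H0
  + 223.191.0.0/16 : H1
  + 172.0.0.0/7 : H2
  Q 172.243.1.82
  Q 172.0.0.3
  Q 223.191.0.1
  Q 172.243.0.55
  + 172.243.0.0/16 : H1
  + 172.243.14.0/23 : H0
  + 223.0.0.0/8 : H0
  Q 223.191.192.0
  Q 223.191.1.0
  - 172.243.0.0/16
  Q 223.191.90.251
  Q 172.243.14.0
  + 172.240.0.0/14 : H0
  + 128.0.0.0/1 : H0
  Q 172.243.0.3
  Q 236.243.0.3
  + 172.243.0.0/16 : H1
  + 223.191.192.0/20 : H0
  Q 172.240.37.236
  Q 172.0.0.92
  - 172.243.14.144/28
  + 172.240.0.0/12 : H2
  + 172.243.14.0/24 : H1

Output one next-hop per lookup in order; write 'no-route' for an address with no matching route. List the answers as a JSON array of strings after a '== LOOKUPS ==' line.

Trace:
  add 172.0.0.0/7 -> H1 at depth 7
  add 172.243.0.0/20 -> H2 at depth 20
  add 172.243.14.144/28 -> H1 at depth 28
  Q 172.243.1.189: descend 10101100111100110000 ; hops seen [H1,H2] ; pick H2
  add 223.191.192.0/19 -> H0 at depth 19
  add 223.191.0.0/16 -> H1 at depth 16
  add 172.0.0.0/7 -> H2 at depth 7
  Q 172.243.1.82: descend 10101100111100110000 ; hops seen [H2,H2] ; pick H2
  Q 172.0.0.3: descend 10101100 ; hops seen [H2] ; pick H2
  Q 223.191.0.1: descend 1101111110111111 ; hops seen [H1] ; pick H1
  Q 172.243.0.55: descend 10101100111100110000 ; hops seen [H2,H2] ; pick H2
  add 172.243.0.0/16 -> H1 at depth 16
  add 172.243.14.0/23 -> H0 at depth 23
  add 223.0.0.0/8 -> H0 at depth 8
  Q 223.191.192.0: descend 1101111110111111110 ; hops seen [H0,H1,H0] ; pick H0
  Q 223.191.1.0: descend 1101111110111111 ; hops seen [H0,H1] ; pick H1
  - 172.243.0.0/16 clear@16
  Q 223.191.90.251: descend 1101111110111111 ; hops seen [H0,H1] ; pick H1
  Q 172.243.14.0: descend 101011001111001100001110 ; hops seen [H2,H2,H0] ; pick H0
  add 172.240.0.0/14 -> H0 at depth 14
  add 128.0.0.0/1 -> H0 at depth 1
  Q 172.243.0.3: descend 10101100111100110000 ; hops seen [H0,H2,H0,H2] ; pick H2
  Q 236.243.0.3: descend 11 ; hops seen [H0] ; pick H0
  add 172.243.0.0/16 -> H1 at depth 16
  add 223.191.192.0/20 -> H0 at depth 20
  Q 172.240.37.236: descend 10101100111100 ; hops seen [H0,H2,H0] ; pick H0
  Q 172.0.0.92: descend 10101100 ; hops seen [H0,H2] ; pick H2
  - 172.243.14.144/28 clear@28
  add 172.240.0.0/12 -> H2 at depth 12
  add 172.243.14.0/24 -> H1 at depth 24

== LOOKUPS ==
["H2","H2","H2","H1","H2","H0","H1","H1","H0","H2","H0","H0","H2"]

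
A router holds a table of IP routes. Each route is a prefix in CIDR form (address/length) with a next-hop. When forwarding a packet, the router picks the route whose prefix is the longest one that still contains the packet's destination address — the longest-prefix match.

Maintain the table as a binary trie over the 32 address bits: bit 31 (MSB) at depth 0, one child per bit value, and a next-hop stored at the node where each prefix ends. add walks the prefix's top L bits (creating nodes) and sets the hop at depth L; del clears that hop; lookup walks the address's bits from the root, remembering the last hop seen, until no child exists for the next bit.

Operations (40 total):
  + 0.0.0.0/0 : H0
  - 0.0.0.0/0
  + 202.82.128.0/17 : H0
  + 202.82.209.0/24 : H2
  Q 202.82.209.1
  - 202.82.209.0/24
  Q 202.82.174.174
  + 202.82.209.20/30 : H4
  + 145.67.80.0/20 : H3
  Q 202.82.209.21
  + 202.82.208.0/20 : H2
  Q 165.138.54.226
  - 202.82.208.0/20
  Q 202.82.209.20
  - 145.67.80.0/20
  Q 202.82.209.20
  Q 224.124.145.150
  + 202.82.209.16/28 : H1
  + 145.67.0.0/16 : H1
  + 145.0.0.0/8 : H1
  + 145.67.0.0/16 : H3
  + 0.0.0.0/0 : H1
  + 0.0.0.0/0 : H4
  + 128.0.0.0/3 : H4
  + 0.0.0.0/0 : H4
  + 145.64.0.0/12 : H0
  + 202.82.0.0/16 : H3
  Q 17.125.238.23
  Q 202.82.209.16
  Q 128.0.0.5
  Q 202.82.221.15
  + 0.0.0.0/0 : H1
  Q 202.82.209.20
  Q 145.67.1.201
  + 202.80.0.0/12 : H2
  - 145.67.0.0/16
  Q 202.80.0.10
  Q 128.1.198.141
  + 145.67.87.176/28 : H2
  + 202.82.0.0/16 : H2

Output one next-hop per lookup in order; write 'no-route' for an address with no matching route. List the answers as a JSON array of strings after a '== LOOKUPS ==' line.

Process each operation:
  + 0.0.0.0/0 (H0) depth=0
  del 0.0.0.0/0 (clear depth 0)
  + 202.82.128.0/17 (H0) depth=17
  + 202.82.209.0/24 (H2) depth=24
  Q 202.82.209.1: descend 110010100101001011010001 ; hops seen [H0,H2] ; pick H2
  del 202.82.209.0/24 (clear depth 24)
  Q 202.82.174.174: descend 11001010010100101 ; hops seen [H0] ; pick H0
  + 202.82.209.20/30 (H4) depth=30
  + 145.67.80.0/20 (H3) depth=20
  Q 202.82.209.21: descend 110010100101001011010001000101 ; hops seen [H0,H4] ; pick H4
  + 202.82.208.0/20 (H2) depth=20
  Q 165.138.54.226: descend 10 ; hops seen [∅] ; pick no-route
  del 202.82.208.0/20 (clear depth 20)
  Q 202.82.209.20: descend 110010100101001011010001000101 ; hops seen [H0,H4] ; pick H4
  del 145.67.80.0/20 (clear depth 20)
  Q 202.82.209.20: descend 110010100101001011010001000101 ; hops seen [H0,H4] ; pick H4
  Q 224.124.145.150: descend 11 ; hops seen [∅] ; pick no-route
  + 202.82.209.16/28 (H1) depth=28
  + 145.67.0.0/16 (H1) depth=16
  + 145.0.0.0/8 (H1) depth=8
  + 145.67.0.0/16 (H3) depth=16
  + 0.0.0.0/0 (H1) depth=0
  + 0.0.0.0/0 (H4) depth=0
  + 128.0.0.0/3 (H4) depth=3
  + 0.0.0.0/0 (H4) depth=0
  + 145.64.0.0/12 (H0) depth=12
  + 202.82.0.0/16 (H3) depth=16
  Q 17.125.238.23: descend ε ; hops seen [H4] ; pick H4
  Q 202.82.209.16: descend 11001010010100101101000100010 ; hops seen [H4,H3,H0,H1] ; pick H1
  Q 128.0.0.5: descend 100 ; hops seen [H4,H4] ; pick H4
  Q 202.82.221.15: descend 11001010010100101101 ; hops seen [H4,H3,H0] ; pick H0
  + 0.0.0.0/0 (H1) depth=0
  Q 202.82.209.20: descend 110010100101001011010001000101 ; hops seen [H1,H3,H0,H1,H4] ; pick H4
  Q 145.67.1.201: descend 10010001010000110 ; hops seen [H1,H4,H1,H0,H3] ; pick H3
  + 202.80.0.0/12 (H2) depth=12
  del 145.67.0.0/16 (clear depth 16)
  Q 202.80.0.10: descend 11001010010100 ; hops seen [H1,H2] ; pick H2
  Q 128.1.198.141: descend 100 ; hops seen [H1,H4] ; pick H4
  + 145.67.87.176/28 (H2) depth=28
  + 202.82.0.0/16 (H2) depth=16

== LOOKUPS ==
["H2","H0","H4","no-route","H4","H4","no-route","H4","H1","H4","H0","H4","H3","H2","H4"]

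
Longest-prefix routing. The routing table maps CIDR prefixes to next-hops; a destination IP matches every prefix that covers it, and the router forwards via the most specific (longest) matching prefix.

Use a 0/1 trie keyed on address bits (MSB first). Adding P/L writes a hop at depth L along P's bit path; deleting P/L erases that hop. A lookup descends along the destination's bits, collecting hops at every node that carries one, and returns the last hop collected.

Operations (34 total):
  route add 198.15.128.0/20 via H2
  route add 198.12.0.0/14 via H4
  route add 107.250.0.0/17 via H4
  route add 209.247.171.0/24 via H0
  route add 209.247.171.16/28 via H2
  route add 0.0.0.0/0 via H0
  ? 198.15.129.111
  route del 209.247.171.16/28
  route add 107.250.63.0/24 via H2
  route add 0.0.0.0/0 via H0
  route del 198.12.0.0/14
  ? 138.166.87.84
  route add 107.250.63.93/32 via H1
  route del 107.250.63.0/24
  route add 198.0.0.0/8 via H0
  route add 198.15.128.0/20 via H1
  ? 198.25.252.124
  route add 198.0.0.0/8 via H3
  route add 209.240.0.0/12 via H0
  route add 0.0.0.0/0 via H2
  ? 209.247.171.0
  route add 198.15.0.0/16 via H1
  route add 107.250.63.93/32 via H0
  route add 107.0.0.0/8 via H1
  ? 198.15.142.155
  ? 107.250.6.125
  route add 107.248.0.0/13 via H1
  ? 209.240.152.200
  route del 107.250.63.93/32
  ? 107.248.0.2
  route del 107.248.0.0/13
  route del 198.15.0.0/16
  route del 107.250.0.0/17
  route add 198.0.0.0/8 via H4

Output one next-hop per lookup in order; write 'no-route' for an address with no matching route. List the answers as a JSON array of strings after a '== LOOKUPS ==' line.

Trace:
  + 198.15.128.0/20 (H2) depth=20
  + 198.12.0.0/14 (H4) depth=14
  + 107.250.0.0/17 (H4) depth=17
  + 209.247.171.0/24 (H0) depth=24
  + 209.247.171.16/28 (H2) depth=28
  + 0.0.0.0/0 (H0) depth=0
  Q 198.15.129.111: descend 11000110000011111000 ; hops seen [H0,H4,H2] ; pick H2
  - 209.247.171.16/28 clear@28
  + 107.250.63.0/24 (H2) depth=24
  + 0.0.0.0/0 (H0) depth=0
  - 198.12.0.0/14 clear@14
  Q 138.166.87.84: descend 1 ; hops seen [H0] ; pick H0
  + 107.250.63.93/32 (H1) depth=32
  - 107.250.63.0/24 clear@24
  + 198.0.0.0/8 (H0) depth=8
  + 198.15.128.0/20 (H1) depth=20
  Q 198.25.252.124: descend 11000110000 ; hops seen [H0,H0] ; pick H0
  + 198.0.0.0/8 (H3) depth=8
  + 209.240.0.0/12 (H0) depth=12
  + 0.0.0.0/0 (H2) depth=0
  Q 209.247.171.0: descend 110100011111011110101011000 ; hops seen [H2,H0,H0] ; pick H0
  + 198.15.0.0/16 (H1) depth=16
  + 107.250.63.93/32 (H0) depth=32
  + 107.0.0.0/8 (H1) depth=8
  Q 198.15.142.155: descend 11000110000011111000 ; hops seen [H2,H3,H1,H1] ; pick H1
  Q 107.250.6.125: descend 011010111111101000 ; hops seen [H2,H1,H4] ; pick H4
  + 107.248.0.0/13 (H1) depth=13
  Q 209.240.152.200: descend 1101000111110 ; hops seen [H2,H0] ; pick H0
  - 107.250.63.93/32 clear@32
  Q 107.248.0.2: descend 01101011111110 ; hops seen [H2,H1,H1] ; pick H1
  - 107.248.0.0/13 clear@13
  - 198.15.0.0/16 clear@16
  - 107.250.0.0/17 clear@17
  + 198.0.0.0/8 (H4) depth=8

== LOOKUPS ==
["H2","H0","H0","H0","H1","H4","H0","H1"]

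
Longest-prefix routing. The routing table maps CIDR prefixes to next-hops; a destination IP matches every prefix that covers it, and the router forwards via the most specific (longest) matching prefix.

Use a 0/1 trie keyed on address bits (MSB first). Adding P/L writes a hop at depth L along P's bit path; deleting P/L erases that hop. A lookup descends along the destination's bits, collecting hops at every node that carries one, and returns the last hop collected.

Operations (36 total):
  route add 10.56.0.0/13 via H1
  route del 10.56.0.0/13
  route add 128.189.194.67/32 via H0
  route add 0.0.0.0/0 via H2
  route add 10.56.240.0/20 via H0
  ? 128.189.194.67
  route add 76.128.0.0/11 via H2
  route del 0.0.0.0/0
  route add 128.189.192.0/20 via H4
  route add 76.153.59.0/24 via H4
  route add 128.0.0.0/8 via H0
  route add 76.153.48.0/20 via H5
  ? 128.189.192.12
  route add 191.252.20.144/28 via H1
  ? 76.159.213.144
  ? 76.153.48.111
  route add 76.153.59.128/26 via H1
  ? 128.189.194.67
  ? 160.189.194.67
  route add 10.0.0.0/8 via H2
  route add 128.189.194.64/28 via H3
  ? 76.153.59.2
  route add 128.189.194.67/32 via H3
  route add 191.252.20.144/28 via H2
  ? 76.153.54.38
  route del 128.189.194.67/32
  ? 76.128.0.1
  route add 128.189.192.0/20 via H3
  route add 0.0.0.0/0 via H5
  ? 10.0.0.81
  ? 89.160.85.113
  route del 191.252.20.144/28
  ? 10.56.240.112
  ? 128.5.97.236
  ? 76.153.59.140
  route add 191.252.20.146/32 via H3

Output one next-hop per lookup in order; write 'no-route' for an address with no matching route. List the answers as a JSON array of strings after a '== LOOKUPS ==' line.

Trace:
  add 10.56.0.0/13 -> H1 at depth 13
  del 10.56.0.0/13 (clear depth 13)
  add 128.189.194.67/32 -> H0 at depth 32
  add 0.0.0.0/0 -> H2 at depth 0
  add 10.56.240.0/20 -> H0 at depth 20
  Q 128.189.194.67: descend 10000000101111011100001001000011 ; hops seen [H2,H0] ; pick H0
  add 76.128.0.0/11 -> H2 at depth 11
  del 0.0.0.0/0 (clear depth 0)
  add 128.189.192.0/20 -> H4 at depth 20
  add 76.153.59.0/24 -> H4 at depth 24
  add 128.0.0.0/8 -> H0 at depth 8
  add 76.153.48.0/20 -> H5 at depth 20
  Q 128.189.192.12: descend 1000000010111101110000 ; hops seen [H0,H4] ; pick H4
  add 191.252.20.144/28 -> H1 at depth 28
  Q 76.159.213.144: descend 0100110010011 ; hops seen [H2] ; pick H2
  Q 76.153.48.111: descend 01001100100110010011 ; hops seen [H2,H5] ; pick H5
  add 76.153.59.128/26 -> H1 at depth 26
  Q 128.189.194.67: descend 10000000101111011100001001000011 ; hops seen [H0,H4,H0] ; pick H0
  Q 160.189.194.67: descend 101 ; hops seen [∅] ; pick no-route
  add 10.0.0.0/8 -> H2 at depth 8
  add 128.189.194.64/28 -> H3 at depth 28
  Q 76.153.59.2: descend 010011001001100100111011 ; hops seen [H2,H5,H4] ; pick H4
  add 128.189.194.67/32 -> H3 at depth 32
  add 191.252.20.144/28 -> H2 at depth 28
  Q 76.153.54.38: descend 01001100100110010011 ; hops seen [H2,H5] ; pick H5
  del 128.189.194.67/32 (clear depth 32)
  Q 76.128.0.1: descend 01001100100 ; hops seen [H2] ; pick H2
  add 128.189.192.0/20 -> H3 at depth 20
  add 0.0.0.0/0 -> H5 at depth 0
  Q 10.0.0.81: descend 0000101000 ; hops seen [H5,H2] ; pick H2
  Q 89.160.85.113: descend 010 ; hops seen [H5] ; pick H5
  del 191.252.20.144/28 (clear depth 28)
  Q 10.56.240.112: descend 00001010001110001111 ; hops seen [H5,H2,H0] ; pick H0
  Q 128.5.97.236: descend 10000000 ; hops seen [H5,H0] ; pick H0
  Q 76.153.59.140: descend 01001100100110010011101110 ; hops seen [H5,H2,H5,H4,H1] ; pick H1
  add 191.252.20.146/32 -> H3 at depth 32

== LOOKUPS ==
["H0","H4","H2","H5","H0","no-route","H4","H5","H2","H2","H5","H0","H0","H1"]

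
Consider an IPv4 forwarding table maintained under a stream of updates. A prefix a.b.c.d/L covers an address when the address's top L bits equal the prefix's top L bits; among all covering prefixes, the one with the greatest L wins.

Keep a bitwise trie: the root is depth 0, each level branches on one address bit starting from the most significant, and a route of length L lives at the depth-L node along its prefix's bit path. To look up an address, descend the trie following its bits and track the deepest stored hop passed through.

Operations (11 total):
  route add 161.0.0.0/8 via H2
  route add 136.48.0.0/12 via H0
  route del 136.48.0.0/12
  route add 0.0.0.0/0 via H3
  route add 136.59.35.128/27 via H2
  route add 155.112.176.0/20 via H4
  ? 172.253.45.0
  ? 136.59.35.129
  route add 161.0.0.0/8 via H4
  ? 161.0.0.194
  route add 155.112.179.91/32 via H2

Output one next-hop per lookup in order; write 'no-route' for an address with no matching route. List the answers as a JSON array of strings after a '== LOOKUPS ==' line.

Process each operation:
  + 161.0.0.0/8 (H2) depth=8
  + 136.48.0.0/12 (H0) depth=12
  del 136.48.0.0/12 (clear depth 12)
  + 0.0.0.0/0 (H3) depth=0
  + 136.59.35.128/27 (H2) depth=27
  + 155.112.176.0/20 (H4) depth=20
  Q 172.253.45.0: descend 1010 ; hops seen [H3] ; pick H3
  Q 136.59.35.129: descend 100010000011101100100011100 ; hops seen [H3,H2] ; pick H2
  + 161.0.0.0/8 (H4) depth=8
  Q 161.0.0.194: descend 10100001 ; hops seen [H3,H4] ; pick H4
  + 155.112.179.91/32 (H2) depth=32

== LOOKUPS ==
["H3","H2","H4"]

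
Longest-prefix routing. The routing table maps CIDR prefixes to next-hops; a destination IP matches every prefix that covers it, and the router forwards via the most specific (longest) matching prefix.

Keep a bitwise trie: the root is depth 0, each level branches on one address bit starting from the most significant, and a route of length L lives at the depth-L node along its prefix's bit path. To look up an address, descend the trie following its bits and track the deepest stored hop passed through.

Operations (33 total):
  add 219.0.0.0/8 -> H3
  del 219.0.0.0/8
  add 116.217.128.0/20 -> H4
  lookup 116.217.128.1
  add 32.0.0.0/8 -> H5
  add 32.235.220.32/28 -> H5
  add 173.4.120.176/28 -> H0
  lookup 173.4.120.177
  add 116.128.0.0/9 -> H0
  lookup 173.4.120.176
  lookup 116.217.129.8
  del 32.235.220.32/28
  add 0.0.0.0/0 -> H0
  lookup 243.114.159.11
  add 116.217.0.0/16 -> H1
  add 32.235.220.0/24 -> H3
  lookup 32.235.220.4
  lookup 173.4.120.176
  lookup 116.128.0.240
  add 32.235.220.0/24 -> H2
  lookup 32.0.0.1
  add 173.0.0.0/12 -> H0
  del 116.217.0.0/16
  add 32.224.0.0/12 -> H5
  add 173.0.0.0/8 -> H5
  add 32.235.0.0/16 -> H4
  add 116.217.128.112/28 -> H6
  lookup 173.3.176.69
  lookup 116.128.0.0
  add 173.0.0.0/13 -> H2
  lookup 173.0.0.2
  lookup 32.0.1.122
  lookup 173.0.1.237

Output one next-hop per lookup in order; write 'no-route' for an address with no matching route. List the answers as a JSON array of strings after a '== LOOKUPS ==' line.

Trace:
  + 219.0.0.0/8 (H3) depth=8
  del 219.0.0.0/8 (clear depth 8)
  + 116.217.128.0/20 (H4) depth=20
  lookup 116.217.128.1: bits 01110100110110011000 walk d0:-→d1:-→d2:-→d3:-→d4:-→d5:-→d6:-→d7:-→d8:-→d9:-→d10:-→d11:-→d12:-→d13:-→d14:-→d15:-→d16:-→d17:-→d18:-→d19:-→d20:H4 -> H4
  + 32.0.0.0/8 (H5) depth=8
  + 32.235.220.32/28 (H5) depth=28
  + 173.4.120.176/28 (H0) depth=28
  lookup 173.4.120.177: bits 1010110100000100011110001011 walk d0:-→d1:-→d2:-→d3:-→d4:-→d5:-→d6:-→d7:-→d8:-→d9:-→d10:-→d11:-→d12:-→d13:-→d14:-→d15:-→d16:-→d17:-→d18:-→d19:-→d20:-→d21:-→d22:-→d23:-→d24:-→d25:-→d26:-→d27:-→d28:H0 -> H0
  + 116.128.0.0/9 (H0) depth=9
  lookup 173.4.120.176: bits 1010110100000100011110001011 walk d0:-→d1:-→d2:-→d3:-→d4:-→d5:-→d6:-→d7:-→d8:-→d9:-→d10:-→d11:-→d12:-→d13:-→d14:-→d15:-→d16:-→d17:-→d18:-→d19:-→d20:-→d21:-→d22:-→d23:-→d24:-→d25:-→d26:-→d27:-→d28:H0 -> H0
  lookup 116.217.129.8: bits 01110100110110011000 walk d0:-→d1:-→d2:-→d3:-→d4:-→d5:-→d6:-→d7:-→d8:-→d9:H0→d10:-→d11:-→d12:-→d13:-→d14:-→d15:-→d16:-→d17:-→d18:-→d19:-→d20:H4 -> H4
  del 32.235.220.32/28 (clear depth 28)
  + 0.0.0.0/0 (H0) depth=0
  lookup 243.114.159.11: bits 11 walk d0:H0→d1:-→d2:- -> H0
  + 116.217.0.0/16 (H1) depth=16
  + 32.235.220.0/24 (H3) depth=24
  lookup 32.235.220.4: bits 00100000111010111101110000 walk d0:H0→d1:-→d2:-→d3:-→d4:-→d5:-→d6:-→d7:-→d8:H5→d9:-→d10:-→d11:-→d12:-→d13:-→d14:-→d15:-→d16:-→d17:-→d18:-→d19:-→d20:-→d21:-→d22:-→d23:-→d24:H3→d25:-→d26:- -> H3
  lookup 173.4.120.176: bits 1010110100000100011110001011 walk d0:H0→d1:-→d2:-→d3:-→d4:-→d5:-→d6:-→d7:-→d8:-→d9:-→d10:-→d11:-→d12:-→d13:-→d14:-→d15:-→d16:-→d17:-→d18:-→d19:-→d20:-→d21:-→d22:-→d23:-→d24:-→d25:-→d26:-→d27:-→d28:H0 -> H0
  lookup 116.128.0.240: bits 011101001 walk d0:H0→d1:-→d2:-→d3:-→d4:-→d5:-→d6:-→d7:-→d8:-→d9:H0 -> H0
  + 32.235.220.0/24 (H2) depth=24
  lookup 32.0.0.1: bits 00100000 walk d0:H0→d1:-→d2:-→d3:-→d4:-→d5:-→d6:-→d7:-→d8:H5 -> H5
  + 173.0.0.0/12 (H0) depth=12
  del 116.217.0.0/16 (clear depth 16)
  + 32.224.0.0/12 (H5) depth=12
  + 173.0.0.0/8 (H5) depth=8
  + 32.235.0.0/16 (H4) depth=16
  + 116.217.128.112/28 (H6) depth=28
  lookup 173.3.176.69: bits 1010110100000 walk d0:H0→d1:-→d2:-→d3:-→d4:-→d5:-→d6:-→d7:-→d8:H5→d9:-→d10:-→d11:-→d12:H0→d13:- -> H0
  lookup 116.128.0.0: bits 011101001 walk d0:H0→d1:-→d2:-→d3:-→d4:-→d5:-→d6:-→d7:-→d8:-→d9:H0 -> H0
  + 173.0.0.0/13 (H2) depth=13
  lookup 173.0.0.2: bits 1010110100000 walk d0:H0→d1:-→d2:-→d3:-→d4:-→d5:-→d6:-→d7:-→d8:H5→d9:-→d10:-→d11:-→d12:H0→d13:H2 -> H2
  lookup 32.0.1.122: bits 00100000 walk d0:H0→d1:-→d2:-→d3:-→d4:-→d5:-→d6:-→d7:-→d8:H5 -> H5
  lookup 173.0.1.237: bits 1010110100000 walk d0:H0→d1:-→d2:-→d3:-→d4:-→d5:-→d6:-→d7:-→d8:H5→d9:-→d10:-→d11:-→d12:H0→d13:H2 -> H2

== LOOKUPS ==
["H4","H0","H0","H4","H0","H3","H0","H0","H5","H0","H0","H2","H5","H2"]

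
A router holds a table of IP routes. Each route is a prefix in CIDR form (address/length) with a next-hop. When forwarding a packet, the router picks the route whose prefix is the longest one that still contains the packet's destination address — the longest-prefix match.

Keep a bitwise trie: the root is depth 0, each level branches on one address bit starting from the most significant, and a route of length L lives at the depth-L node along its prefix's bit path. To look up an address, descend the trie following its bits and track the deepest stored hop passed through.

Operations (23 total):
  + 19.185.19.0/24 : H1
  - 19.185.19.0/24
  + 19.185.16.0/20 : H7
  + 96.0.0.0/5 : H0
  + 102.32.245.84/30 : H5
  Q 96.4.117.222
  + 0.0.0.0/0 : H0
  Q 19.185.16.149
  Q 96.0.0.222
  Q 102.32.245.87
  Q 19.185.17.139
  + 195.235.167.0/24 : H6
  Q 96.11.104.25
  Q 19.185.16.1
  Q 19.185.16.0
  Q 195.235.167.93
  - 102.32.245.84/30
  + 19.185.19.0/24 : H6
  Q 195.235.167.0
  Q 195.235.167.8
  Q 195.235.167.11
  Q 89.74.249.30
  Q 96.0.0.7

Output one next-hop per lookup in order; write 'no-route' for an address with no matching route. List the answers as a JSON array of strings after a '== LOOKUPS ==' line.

Process each operation:
  add 19.185.19.0/24 -> H1 at depth 24
  del 19.185.19.0/24 (clear depth 24)
  add 19.185.16.0/20 -> H7 at depth 20
  add 96.0.0.0/5 -> H0 at depth 5
  add 102.32.245.84/30 -> H5 at depth 30
  Q 96.4.117.222: descend 01100 ; hops seen [H0] ; pick H0
  add 0.0.0.0/0 -> H0 at depth 0
  Q 19.185.16.149: descend 0001001110111001000100 ; hops seen [H0,H7] ; pick H7
  Q 96.0.0.222: descend 01100 ; hops seen [H0,H0] ; pick H0
  Q 102.32.245.87: descend 011001100010000011110101010101 ; hops seen [H0,H0,H5] ; pick H5
  Q 19.185.17.139: descend 0001001110111001000100 ; hops seen [H0,H7] ; pick H7
  add 195.235.167.0/24 -> H6 at depth 24
  Q 96.11.104.25: descend 01100 ; hops seen [H0,H0] ; pick H0
  Q 19.185.16.1: descend 0001001110111001000100 ; hops seen [H0,H7] ; pick H7
  Q 19.185.16.0: descend 0001001110111001000100 ; hops seen [H0,H7] ; pick H7
  Q 195.235.167.93: descend 110000111110101110100111 ; hops seen [H0,H6] ; pick H6
  del 102.32.245.84/30 (clear depth 30)
  add 19.185.19.0/24 -> H6 at depth 24
  Q 195.235.167.0: descend 110000111110101110100111 ; hops seen [H0,H6] ; pick H6
  Q 195.235.167.8: descend 110000111110101110100111 ; hops seen [H0,H6] ; pick H6
  Q 195.235.167.11: descend 110000111110101110100111 ; hops seen [H0,H6] ; pick H6
  Q 89.74.249.30: descend 01 ; hops seen [H0] ; pick H0
  Q 96.0.0.7: descend 01100 ; hops seen [H0,H0] ; pick H0

== LOOKUPS ==
["H0","H7","H0","H5","H7","H0","H7","H7","H6","H6","H6","H6","H0","H0"]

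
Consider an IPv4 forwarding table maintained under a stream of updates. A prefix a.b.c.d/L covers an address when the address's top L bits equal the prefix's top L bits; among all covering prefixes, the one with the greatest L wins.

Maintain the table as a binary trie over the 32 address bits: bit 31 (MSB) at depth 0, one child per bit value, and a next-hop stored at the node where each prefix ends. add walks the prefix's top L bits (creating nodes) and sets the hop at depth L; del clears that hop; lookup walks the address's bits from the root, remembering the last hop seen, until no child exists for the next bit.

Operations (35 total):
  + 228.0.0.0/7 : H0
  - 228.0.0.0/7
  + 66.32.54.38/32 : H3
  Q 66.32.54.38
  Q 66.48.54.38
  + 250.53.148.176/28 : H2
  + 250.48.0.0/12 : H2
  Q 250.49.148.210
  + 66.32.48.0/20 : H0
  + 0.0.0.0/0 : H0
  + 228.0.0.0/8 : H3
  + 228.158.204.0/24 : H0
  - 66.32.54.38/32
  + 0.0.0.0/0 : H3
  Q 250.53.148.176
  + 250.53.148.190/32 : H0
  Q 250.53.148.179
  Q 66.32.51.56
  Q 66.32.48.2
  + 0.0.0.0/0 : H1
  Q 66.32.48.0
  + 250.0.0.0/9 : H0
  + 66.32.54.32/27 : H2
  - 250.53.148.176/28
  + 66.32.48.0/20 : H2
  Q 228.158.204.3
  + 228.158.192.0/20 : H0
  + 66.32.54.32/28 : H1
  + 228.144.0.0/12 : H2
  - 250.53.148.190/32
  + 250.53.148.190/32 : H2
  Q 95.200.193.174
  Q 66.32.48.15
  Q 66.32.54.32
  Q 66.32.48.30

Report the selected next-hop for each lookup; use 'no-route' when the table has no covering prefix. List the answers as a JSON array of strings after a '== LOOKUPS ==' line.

Trace:
  + 228.0.0.0/7 (H0) depth=7
  del 228.0.0.0/7 (clear depth 7)
  + 66.32.54.38/32 (H3) depth=32
  lookup 66.32.54.38: bits 01000010001000000011011000100110 walk d0:-→d1:-→d2:-→d3:-→d4:-→d5:-→d6:-→d7:-→d8:-→d9:-→d10:-→d11:-→d12:-→d13:-→d14:-→d15:-→d16:-→d17:-→d18:-→d19:-→d20:-→d21:-→d22:-→d23:-→d24:-→d25:-→d26:-→d27:-→d28:-→d29:-→d30:-→d31:-→d32:H3 -> H3
  lookup 66.48.54.38: bits 01000010001 walk d0:-→d1:-→d2:-→d3:-→d4:-→d5:-→d6:-→d7:-→d8:-→d9:-→d10:-→d11:- -> no-route
  + 250.53.148.176/28 (H2) depth=28
  + 250.48.0.0/12 (H2) depth=12
  lookup 250.49.148.210: bits 1111101000110 walk d0:-→d1:-→d2:-→d3:-→d4:-→d5:-→d6:-→d7:-→d8:-→d9:-→d10:-→d11:-→d12:H2→d13:- -> H2
  + 66.32.48.0/20 (H0) depth=20
  + 0.0.0.0/0 (H0) depth=0
  + 228.0.0.0/8 (H3) depth=8
  + 228.158.204.0/24 (H0) depth=24
  del 66.32.54.38/32 (clear depth 32)
  + 0.0.0.0/0 (H3) depth=0
  lookup 250.53.148.176: bits 1111101000110101100101001011 walk d0:H3→d1:-→d2:-→d3:-→d4:-→d5:-→d6:-→d7:-→d8:-→d9:-→d10:-→d11:-→d12:H2→d13:-→d14:-→d15:-→d16:-→d17:-→d18:-→d19:-→d20:-→d21:-→d22:-→d23:-→d24:-→d25:-→d26:-→d27:-→d28:H2 -> H2
  + 250.53.148.190/32 (H0) depth=32
  lookup 250.53.148.179: bits 1111101000110101100101001011 walk d0:H3→d1:-→d2:-→d3:-→d4:-→d5:-→d6:-→d7:-→d8:-→d9:-→d10:-→d11:-→d12:H2→d13:-→d14:-→d15:-→d16:-→d17:-→d18:-→d19:-→d20:-→d21:-→d22:-→d23:-→d24:-→d25:-→d26:-→d27:-→d28:H2 -> H2
  lookup 66.32.51.56: bits 010000100010000000110 walk d0:H3→d1:-→d2:-→d3:-→d4:-→d5:-→d6:-→d7:-→d8:-→d9:-→d10:-→d11:-→d12:-→d13:-→d14:-→d15:-→d16:-→d17:-→d18:-→d19:-→d20:H0→d21:- -> H0
  lookup 66.32.48.2: bits 010000100010000000110 walk d0:H3→d1:-→d2:-→d3:-→d4:-→d5:-→d6:-→d7:-→d8:-→d9:-→d10:-→d11:-→d12:-→d13:-→d14:-→d15:-→d16:-→d17:-→d18:-→d19:-→d20:H0→d21:- -> H0
  + 0.0.0.0/0 (H1) depth=0
  lookup 66.32.48.0: bits 010000100010000000110 walk d0:H1→d1:-→d2:-→d3:-→d4:-→d5:-→d6:-→d7:-→d8:-→d9:-→d10:-→d11:-→d12:-→d13:-→d14:-→d15:-→d16:-→d17:-→d18:-→d19:-→d20:H0→d21:- -> H0
  + 250.0.0.0/9 (H0) depth=9
  + 66.32.54.32/27 (H2) depth=27
  del 250.53.148.176/28 (clear depth 28)
  + 66.32.48.0/20 (H2) depth=20
  lookup 228.158.204.3: bits 111001001001111011001100 walk d0:H1→d1:-→d2:-→d3:-→d4:-→d5:-→d6:-→d7:-→d8:H3→d9:-→d10:-→d11:-→d12:-→d13:-→d14:-→d15:-→d16:-→d17:-→d18:-→d19:-→d20:-→d21:-→d22:-→d23:-→d24:H0 -> H0
  + 228.158.192.0/20 (H0) depth=20
  + 66.32.54.32/28 (H1) depth=28
  + 228.144.0.0/12 (H2) depth=12
  del 250.53.148.190/32 (clear depth 32)
  + 250.53.148.190/32 (H2) depth=32
  lookup 95.200.193.174: bits 010 walk d0:H1→d1:-→d2:-→d3:- -> H1
  lookup 66.32.48.15: bits 010000100010000000110 walk d0:H1→d1:-→d2:-→d3:-→d4:-→d5:-→d6:-→d7:-→d8:-→d9:-→d10:-→d11:-→d12:-→d13:-→d14:-→d15:-→d16:-→d17:-→d18:-→d19:-→d20:H2→d21:- -> H2
  lookup 66.32.54.32: bits 01000010001000000011011000100 walk d0:H1→d1:-→d2:-→d3:-→d4:-→d5:-→d6:-→d7:-→d8:-→d9:-→d10:-→d11:-→d12:-→d13:-→d14:-→d15:-→d16:-→d17:-→d18:-→d19:-→d20:H2→d21:-→d22:-→d23:-→d24:-→d25:-→d26:-→d27:H2→d28:H1→d29:- -> H1
  lookup 66.32.48.30: bits 010000100010000000110 walk d0:H1→d1:-→d2:-→d3:-→d4:-→d5:-→d6:-→d7:-→d8:-→d9:-→d10:-→d11:-→d12:-→d13:-→d14:-→d15:-→d16:-→d17:-→d18:-→d19:-→d20:H2→d21:- -> H2

== LOOKUPS ==
["H3","no-route","H2","H2","H2","H0","H0","H0","H0","H1","H2","H1","H2"]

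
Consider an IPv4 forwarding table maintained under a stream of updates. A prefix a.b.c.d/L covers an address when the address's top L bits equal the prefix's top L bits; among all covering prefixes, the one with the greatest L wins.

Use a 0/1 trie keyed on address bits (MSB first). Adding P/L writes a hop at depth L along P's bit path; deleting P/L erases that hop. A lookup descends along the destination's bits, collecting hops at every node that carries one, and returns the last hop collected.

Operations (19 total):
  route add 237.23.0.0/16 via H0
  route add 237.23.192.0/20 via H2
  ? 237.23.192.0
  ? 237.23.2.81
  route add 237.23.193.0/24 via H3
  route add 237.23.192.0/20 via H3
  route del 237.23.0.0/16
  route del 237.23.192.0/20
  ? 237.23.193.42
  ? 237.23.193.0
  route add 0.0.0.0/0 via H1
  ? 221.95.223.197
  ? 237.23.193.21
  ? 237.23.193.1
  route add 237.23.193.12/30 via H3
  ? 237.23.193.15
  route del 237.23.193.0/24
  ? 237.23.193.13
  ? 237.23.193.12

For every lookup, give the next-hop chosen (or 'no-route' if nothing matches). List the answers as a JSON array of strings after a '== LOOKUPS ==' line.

Process each operation:
  add 237.23.0.0/16 -> H0 at depth 16
  add 237.23.192.0/20 -> H2 at depth 20
  ? 237.23.192.0  path d0:-→d1:-→d2:-→d3:-→d4:-→d5:-→d6:-→d7:-→d8:-→d9:-→d10:-→d11:-→d12:-→d13:-→d14:-→d15:-→d16:H0→d17:-→d18:-→d19:-→d20:H2  best=H2
  ? 237.23.2.81  path d0:-→d1:-→d2:-→d3:-→d4:-→d5:-→d6:-→d7:-→d8:-→d9:-→d10:-→d11:-→d12:-→d13:-→d14:-→d15:-→d16:H0  best=H0
  add 237.23.193.0/24 -> H3 at depth 24
  add 237.23.192.0/20 -> H3 at depth 20
  - 237.23.0.0/16 clear@16
  - 237.23.192.0/20 clear@20
  ? 237.23.193.42  path d0:-→d1:-→d2:-→d3:-→d4:-→d5:-→d6:-→d7:-→d8:-→d9:-→d10:-→d11:-→d12:-→d13:-→d14:-→d15:-→d16:-→d17:-→d18:-→d19:-→d20:-→d21:-→d22:-→d23:-→d24:H3  best=H3
  ? 237.23.193.0  path d0:-→d1:-→d2:-→d3:-→d4:-→d5:-→d6:-→d7:-→d8:-→d9:-→d10:-→d11:-→d12:-→d13:-→d14:-→d15:-→d16:-→d17:-→d18:-→d19:-→d20:-→d21:-→d22:-→d23:-→d24:H3  best=H3
  add 0.0.0.0/0 -> H1 at depth 0
  ? 221.95.223.197  path d0:H1→d1:-→d2:-  best=H1
  ? 237.23.193.21  path d0:H1→d1:-→d2:-→d3:-→d4:-→d5:-→d6:-→d7:-→d8:-→d9:-→d10:-→d11:-→d12:-→d13:-→d14:-→d15:-→d16:-→d17:-→d18:-→d19:-→d20:-→d21:-→d22:-→d23:-→d24:H3  best=H3
  ? 237.23.193.1  path d0:H1→d1:-→d2:-→d3:-→d4:-→d5:-→d6:-→d7:-→d8:-→d9:-→d10:-→d11:-→d12:-→d13:-→d14:-→d15:-→d16:-→d17:-→d18:-→d19:-→d20:-→d21:-→d22:-→d23:-→d24:H3  best=H3
  add 237.23.193.12/30 -> H3 at depth 30
  ? 237.23.193.15  path d0:H1→d1:-→d2:-→d3:-→d4:-→d5:-→d6:-→d7:-→d8:-→d9:-→d10:-→d11:-→d12:-→d13:-→d14:-→d15:-→d16:-→d17:-→d18:-→d19:-→d20:-→d21:-→d22:-→d23:-→d24:H3→d25:-→d26:-→d27:-→d28:-→d29:-→d30:H3  best=H3
  - 237.23.193.0/24 clear@24
  ? 237.23.193.13  path d0:H1→d1:-→d2:-→d3:-→d4:-→d5:-→d6:-→d7:-→d8:-→d9:-→d10:-→d11:-→d12:-→d13:-→d14:-→d15:-→d16:-→d17:-→d18:-→d19:-→d20:-→d21:-→d22:-→d23:-→d24:-→d25:-→d26:-→d27:-→d28:-→d29:-→d30:H3  best=H3
  ? 237.23.193.12  path d0:H1→d1:-→d2:-→d3:-→d4:-→d5:-→d6:-→d7:-→d8:-→d9:-→d10:-→d11:-→d12:-→d13:-→d14:-→d15:-→d16:-→d17:-→d18:-→d19:-→d20:-→d21:-→d22:-→d23:-→d24:-→d25:-→d26:-→d27:-→d28:-→d29:-→d30:H3  best=H3

== LOOKUPS ==
["H2","H0","H3","H3","H1","H3","H3","H3","H3","H3"]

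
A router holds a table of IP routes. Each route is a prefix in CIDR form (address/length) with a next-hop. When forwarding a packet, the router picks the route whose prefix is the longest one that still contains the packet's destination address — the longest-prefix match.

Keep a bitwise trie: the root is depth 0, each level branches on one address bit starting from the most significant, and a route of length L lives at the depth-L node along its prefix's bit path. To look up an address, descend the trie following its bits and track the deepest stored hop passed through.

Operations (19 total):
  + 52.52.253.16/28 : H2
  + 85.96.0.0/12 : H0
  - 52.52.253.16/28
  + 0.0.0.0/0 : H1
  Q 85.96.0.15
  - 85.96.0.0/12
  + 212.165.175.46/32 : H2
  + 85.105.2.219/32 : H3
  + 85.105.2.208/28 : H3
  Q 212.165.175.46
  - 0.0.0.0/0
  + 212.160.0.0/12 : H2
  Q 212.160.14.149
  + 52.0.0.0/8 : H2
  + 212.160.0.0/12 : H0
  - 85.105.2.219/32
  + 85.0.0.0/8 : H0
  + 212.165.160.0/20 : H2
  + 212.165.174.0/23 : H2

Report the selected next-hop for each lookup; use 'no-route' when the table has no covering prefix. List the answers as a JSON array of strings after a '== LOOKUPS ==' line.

Trace:
  + 52.52.253.16/28 (H2) depth=28
  + 85.96.0.0/12 (H0) depth=12
  del 52.52.253.16/28 (clear depth 28)
  + 0.0.0.0/0 (H1) depth=0
  lookup 85.96.0.15: bits 010101010110 walk d0:H1→d1:-→d2:-→d3:-→d4:-→d5:-→d6:-→d7:-→d8:-→d9:-→d10:-→d11:-→d12:H0 -> H0
  del 85.96.0.0/12 (clear depth 12)
  + 212.165.175.46/32 (H2) depth=32
  + 85.105.2.219/32 (H3) depth=32
  + 85.105.2.208/28 (H3) depth=28
  lookup 212.165.175.46: bits 11010100101001011010111100101110 walk d0:H1→d1:-→d2:-→d3:-→d4:-→d5:-→d6:-→d7:-→d8:-→d9:-→d10:-→d11:-→d12:-→d13:-→d14:-→d15:-→d16:-→d17:-→d18:-→d19:-→d20:-→d21:-→d22:-→d23:-→d24:-→d25:-→d26:-→d27:-→d28:-→d29:-→d30:-→d31:-→d32:H2 -> H2
  del 0.0.0.0/0 (clear depth 0)
  + 212.160.0.0/12 (H2) depth=12
  lookup 212.160.14.149: bits 1101010010100 walk d0:-→d1:-→d2:-→d3:-→d4:-→d5:-→d6:-→d7:-→d8:-→d9:-→d10:-→d11:-→d12:H2→d13:- -> H2
  + 52.0.0.0/8 (H2) depth=8
  + 212.160.0.0/12 (H0) depth=12
  del 85.105.2.219/32 (clear depth 32)
  + 85.0.0.0/8 (H0) depth=8
  + 212.165.160.0/20 (H2) depth=20
  + 212.165.174.0/23 (H2) depth=23

== LOOKUPS ==
["H0","H2","H2"]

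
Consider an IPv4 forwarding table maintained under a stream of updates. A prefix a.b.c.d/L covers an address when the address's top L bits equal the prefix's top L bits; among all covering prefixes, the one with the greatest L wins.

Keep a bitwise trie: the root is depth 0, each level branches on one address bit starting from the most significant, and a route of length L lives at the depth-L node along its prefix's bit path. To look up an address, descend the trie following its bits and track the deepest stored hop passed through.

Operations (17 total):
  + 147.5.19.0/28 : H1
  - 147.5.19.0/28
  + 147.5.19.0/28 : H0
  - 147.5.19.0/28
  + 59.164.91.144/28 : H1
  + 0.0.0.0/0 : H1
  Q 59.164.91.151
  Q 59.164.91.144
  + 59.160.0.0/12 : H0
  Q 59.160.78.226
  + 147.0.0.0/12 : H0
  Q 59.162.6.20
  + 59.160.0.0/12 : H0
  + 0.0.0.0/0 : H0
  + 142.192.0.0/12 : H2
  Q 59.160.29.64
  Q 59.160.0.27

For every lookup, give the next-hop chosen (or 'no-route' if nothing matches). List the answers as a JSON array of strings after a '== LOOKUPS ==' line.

Process each operation:
  add 147.5.19.0/28 -> H1 at depth 28
  - 147.5.19.0/28 clear@28
  add 147.5.19.0/28 -> H0 at depth 28
  - 147.5.19.0/28 clear@28
  add 59.164.91.144/28 -> H1 at depth 28
  add 0.0.0.0/0 -> H1 at depth 0
  lookup 59.164.91.151: bits 0011101110100100010110111001 walk d0:H1→d1:-→d2:-→d3:-→d4:-→d5:-→d6:-→d7:-→d8:-→d9:-→d10:-→d11:-→d12:-→d13:-→d14:-→d15:-→d16:-→d17:-→d18:-→d19:-→d20:-→d21:-→d22:-→d23:-→d24:-→d25:-→d26:-→d27:-→d28:H1 -> H1
  lookup 59.164.91.144: bits 0011101110100100010110111001 walk d0:H1→d1:-→d2:-→d3:-→d4:-→d5:-→d6:-→d7:-→d8:-→d9:-→d10:-→d11:-→d12:-→d13:-→d14:-→d15:-→d16:-→d17:-→d18:-→d19:-→d20:-→d21:-→d22:-→d23:-→d24:-→d25:-→d26:-→d27:-→d28:H1 -> H1
  add 59.160.0.0/12 -> H0 at depth 12
  lookup 59.160.78.226: bits 0011101110100 walk d0:H1→d1:-→d2:-→d3:-→d4:-→d5:-→d6:-→d7:-→d8:-→d9:-→d10:-→d11:-→d12:H0→d13:- -> H0
  add 147.0.0.0/12 -> H0 at depth 12
  lookup 59.162.6.20: bits 0011101110100 walk d0:H1→d1:-→d2:-→d3:-→d4:-→d5:-→d6:-→d7:-→d8:-→d9:-→d10:-→d11:-→d12:H0→d13:- -> H0
  add 59.160.0.0/12 -> H0 at depth 12
  add 0.0.0.0/0 -> H0 at depth 0
  add 142.192.0.0/12 -> H2 at depth 12
  lookup 59.160.29.64: bits 0011101110100 walk d0:H0→d1:-→d2:-→d3:-→d4:-→d5:-→d6:-→d7:-→d8:-→d9:-→d10:-→d11:-→d12:H0→d13:- -> H0
  lookup 59.160.0.27: bits 0011101110100 walk d0:H0→d1:-→d2:-→d3:-→d4:-→d5:-→d6:-→d7:-→d8:-→d9:-→d10:-→d11:-→d12:H0→d13:- -> H0

== LOOKUPS ==
["H1","H1","H0","H0","H0","H0"]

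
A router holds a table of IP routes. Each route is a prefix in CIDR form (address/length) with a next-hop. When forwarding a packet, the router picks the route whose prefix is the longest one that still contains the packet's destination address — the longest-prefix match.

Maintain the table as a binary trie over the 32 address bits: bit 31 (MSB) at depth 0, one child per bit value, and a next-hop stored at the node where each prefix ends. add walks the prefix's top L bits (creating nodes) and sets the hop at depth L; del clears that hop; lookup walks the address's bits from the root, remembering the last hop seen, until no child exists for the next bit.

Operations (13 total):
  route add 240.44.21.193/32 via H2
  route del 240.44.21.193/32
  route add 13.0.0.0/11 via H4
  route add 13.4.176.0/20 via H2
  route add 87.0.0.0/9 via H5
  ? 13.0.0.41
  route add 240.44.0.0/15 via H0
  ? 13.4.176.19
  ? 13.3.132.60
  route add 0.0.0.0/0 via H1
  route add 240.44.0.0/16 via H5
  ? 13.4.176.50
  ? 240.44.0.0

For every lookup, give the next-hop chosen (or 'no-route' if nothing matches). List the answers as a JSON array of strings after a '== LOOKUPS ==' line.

Trace:
  + 240.44.21.193/32 (H2) depth=32
  del 240.44.21.193/32 (clear depth 32)
  + 13.0.0.0/11 (H4) depth=11
  + 13.4.176.0/20 (H2) depth=20
  + 87.0.0.0/9 (H5) depth=9
  lookup 13.0.0.41: bits 0000110100000 walk d0:-→d1:-→d2:-→d3:-→d4:-→d5:-→d6:-→d7:-→d8:-→d9:-→d10:-→d11:H4→d12:-→d13:- -> H4
  + 240.44.0.0/15 (H0) depth=15
  lookup 13.4.176.19: bits 00001101000001001011 walk d0:-→d1:-→d2:-→d3:-→d4:-→d5:-→d6:-→d7:-→d8:-→d9:-→d10:-→d11:H4→d12:-→d13:-→d14:-→d15:-→d16:-→d17:-→d18:-→d19:-→d20:H2 -> H2
  lookup 13.3.132.60: bits 0000110100000 walk d0:-→d1:-→d2:-→d3:-→d4:-→d5:-→d6:-→d7:-→d8:-→d9:-→d10:-→d11:H4→d12:-→d13:- -> H4
  + 0.0.0.0/0 (H1) depth=0
  + 240.44.0.0/16 (H5) depth=16
  lookup 13.4.176.50: bits 00001101000001001011 walk d0:H1→d1:-→d2:-→d3:-→d4:-→d5:-→d6:-→d7:-→d8:-→d9:-→d10:-→d11:H4→d12:-→d13:-→d14:-→d15:-→d16:-→d17:-→d18:-→d19:-→d20:H2 -> H2
  lookup 240.44.0.0: bits 1111000000101100000 walk d0:H1→d1:-→d2:-→d3:-→d4:-→d5:-→d6:-→d7:-→d8:-→d9:-→d10:-→d11:-→d12:-→d13:-→d14:-→d15:H0→d16:H5→d17:-→d18:-→d19:- -> H5

== LOOKUPS ==
["H4","H2","H4","H2","H5"]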